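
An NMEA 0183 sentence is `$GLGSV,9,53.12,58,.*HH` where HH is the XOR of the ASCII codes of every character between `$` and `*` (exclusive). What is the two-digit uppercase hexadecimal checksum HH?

XOR the ASCII codes of the payload characters:
  'G' = 0x47 → acc = 0x47
  'L' = 0x4C → acc = 0x0B
  'G' = 0x47 → acc = 0x4C
  'S' = 0x53 → acc = 0x1F
  'V' = 0x56 → acc = 0x49
  ',' = 0x2C → acc = 0x65
  '9' = 0x39 → acc = 0x5C
  ',' = 0x2C → acc = 0x70
  '5' = 0x35 → acc = 0x45
  '3' = 0x33 → acc = 0x76
  '.' = 0x2E → acc = 0x58
  '1' = 0x31 → acc = 0x69
  '2' = 0x32 → acc = 0x5B
  ',' = 0x2C → acc = 0x77
  '5' = 0x35 → acc = 0x42
  '8' = 0x38 → acc = 0x7A
  ',' = 0x2C → acc = 0x56
  '.' = 0x2E → acc = 0x78
Checksum = 0x78.

78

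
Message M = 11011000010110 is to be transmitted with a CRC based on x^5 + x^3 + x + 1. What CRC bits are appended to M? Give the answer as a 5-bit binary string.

Append 5 zeros: 1101100001011000000. Divide by 101011 (XOR where the leading bit is 1):
  pos 0: 110110 XOR 101011 = 011101
  pos 1: 111010 XOR 101011 = 010001
  pos 2: 100010 XOR 101011 = 001001
  pos 4: 100101 XOR 101011 = 001110
  pos 6: 111001 XOR 101011 = 010010
  pos 7: 100101 XOR 101011 = 001110
  pos 9: 111000 XOR 101011 = 010011
  pos 10: 100110 XOR 101011 = 001101
  pos 12: 110100 XOR 101011 = 011111
  pos 13: 111110 XOR 101011 = 010101
Remainder (last 5 bits) = 10101. This is the CRC / FCS.

10101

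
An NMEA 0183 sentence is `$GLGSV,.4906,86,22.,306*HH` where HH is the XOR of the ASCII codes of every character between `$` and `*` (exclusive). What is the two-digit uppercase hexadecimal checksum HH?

79

XOR the ASCII codes of the payload characters:
  'G' = 0x47 → acc = 0x47
  'L' = 0x4C → acc = 0x0B
  'G' = 0x47 → acc = 0x4C
  'S' = 0x53 → acc = 0x1F
  'V' = 0x56 → acc = 0x49
  ',' = 0x2C → acc = 0x65
  '.' = 0x2E → acc = 0x4B
  '4' = 0x34 → acc = 0x7F
  '9' = 0x39 → acc = 0x46
  '0' = 0x30 → acc = 0x76
  '6' = 0x36 → acc = 0x40
  ',' = 0x2C → acc = 0x6C
  '8' = 0x38 → acc = 0x54
  '6' = 0x36 → acc = 0x62
  ',' = 0x2C → acc = 0x4E
  '2' = 0x32 → acc = 0x7C
  '2' = 0x32 → acc = 0x4E
  '.' = 0x2E → acc = 0x60
  ',' = 0x2C → acc = 0x4C
  '3' = 0x33 → acc = 0x7F
  '0' = 0x30 → acc = 0x4F
  '6' = 0x36 → acc = 0x79
Checksum = 0x79.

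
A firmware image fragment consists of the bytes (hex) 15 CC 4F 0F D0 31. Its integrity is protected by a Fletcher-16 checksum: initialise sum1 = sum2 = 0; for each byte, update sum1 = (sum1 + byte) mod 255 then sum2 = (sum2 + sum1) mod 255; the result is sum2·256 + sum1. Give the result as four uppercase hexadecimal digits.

Running sums (mod 255):
  after byte 0 (15): sum1=21, sum2=21
  after byte 1 (CC): sum1=225, sum2=246
  after byte 2 (4F): sum1=49, sum2=40
  after byte 3 (0F): sum1=64, sum2=104
  after byte 4 (D0): sum1=17, sum2=121
  after byte 5 (31): sum1=66, sum2=187
Checksum = sum2·256 + sum1 = 187·256 + 66 = 47938 = 0xBB42.

BB42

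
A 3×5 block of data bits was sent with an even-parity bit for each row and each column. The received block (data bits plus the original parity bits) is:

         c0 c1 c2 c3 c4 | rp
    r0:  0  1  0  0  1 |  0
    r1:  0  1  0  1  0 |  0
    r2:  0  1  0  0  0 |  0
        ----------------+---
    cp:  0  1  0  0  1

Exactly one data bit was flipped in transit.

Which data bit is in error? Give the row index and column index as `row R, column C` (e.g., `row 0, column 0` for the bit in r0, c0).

row 2, column 3

Recompute each row's even parity and compare to rp:
  r0: data parity 0, sent rp 0 → ok
  r1: data parity 0, sent rp 0 → ok
  r2: data parity 1, sent rp 0 → mismatch
Recompute each column's even parity and compare to cp:
  c0: data parity 0, sent cp 0 → ok
  c1: data parity 1, sent cp 1 → ok
  c2: data parity 0, sent cp 0 → ok
  c3: data parity 1, sent cp 0 → mismatch
  c4: data parity 1, sent cp 1 → ok
Exactly one row (r2) and one column (c3) fail → the flipped bit is at their intersection.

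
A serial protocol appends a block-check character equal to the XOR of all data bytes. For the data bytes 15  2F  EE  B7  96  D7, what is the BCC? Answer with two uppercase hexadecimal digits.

XOR the bytes together:
  start with 0x15
  0x15 ⊕ 0x2F = 0x3A
  0x3A ⊕ 0xEE = 0xD4
  0xD4 ⊕ 0xB7 = 0x63
  0x63 ⊕ 0x96 = 0xF5
  0xF5 ⊕ 0xD7 = 0x22

22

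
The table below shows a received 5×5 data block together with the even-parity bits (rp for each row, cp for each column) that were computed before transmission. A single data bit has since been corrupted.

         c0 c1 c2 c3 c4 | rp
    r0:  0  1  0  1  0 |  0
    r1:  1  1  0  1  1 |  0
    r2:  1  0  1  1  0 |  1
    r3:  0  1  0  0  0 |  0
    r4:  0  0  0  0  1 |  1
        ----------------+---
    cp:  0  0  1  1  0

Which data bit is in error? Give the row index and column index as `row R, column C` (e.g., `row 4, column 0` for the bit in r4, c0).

Recompute each row's even parity and compare to rp:
  r0: data parity 0, sent rp 0 → ok
  r1: data parity 0, sent rp 0 → ok
  r2: data parity 1, sent rp 1 → ok
  r3: data parity 1, sent rp 0 → mismatch
  r4: data parity 1, sent rp 1 → ok
Recompute each column's even parity and compare to cp:
  c0: data parity 0, sent cp 0 → ok
  c1: data parity 1, sent cp 0 → mismatch
  c2: data parity 1, sent cp 1 → ok
  c3: data parity 1, sent cp 1 → ok
  c4: data parity 0, sent cp 0 → ok
Exactly one row (r3) and one column (c1) fail → the flipped bit is at their intersection.

row 3, column 1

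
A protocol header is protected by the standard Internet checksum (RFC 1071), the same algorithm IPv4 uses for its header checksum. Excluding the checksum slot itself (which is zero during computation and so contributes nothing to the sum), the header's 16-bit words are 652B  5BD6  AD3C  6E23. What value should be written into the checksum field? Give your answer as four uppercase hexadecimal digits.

239E

One's-complement addition (fold any carry out of bit 15 back into bit 0):
  0x652B + 0x5BD6 = 0x0C101
  0xC101 + 0xAD3C = 0x16E3D → wrap carry → 0x6E3E
  0x6E3E + 0x6E23 = 0x0DC61
One's-complement sum = 0xDC61.
Checksum = ~0xDC61 & 0xFFFF = 0x239E.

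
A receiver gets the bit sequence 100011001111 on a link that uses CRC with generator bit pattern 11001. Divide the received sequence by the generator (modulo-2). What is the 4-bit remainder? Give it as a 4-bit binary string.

1010

Modulo-2 division of 100011001111 by 11001:
  pos 0: 10001 XOR 11001 = 01000
  pos 1: 10001 XOR 11001 = 01000
  pos 2: 10000 XOR 11001 = 01001
  pos 3: 10010 XOR 11001 = 01011
  pos 4: 10111 XOR 11001 = 01110
  pos 5: 11101 XOR 11001 = 00100
  pos 7: 10011 XOR 11001 = 01010
Remainder = 1010 (nonzero — an error is detected).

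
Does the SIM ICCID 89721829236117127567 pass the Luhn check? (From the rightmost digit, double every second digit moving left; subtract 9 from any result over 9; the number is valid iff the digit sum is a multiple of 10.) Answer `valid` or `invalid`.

valid

From the right, keep odd positions and double even positions (subtract 9 from any doubled value over 9):
  doubled (positions 2,4,...): 3 5 2 2 3 4 4 2 5 7 → sum 37
  kept (positions 1,3,...): 7 5 2 7 1 3 9 8 2 9 → sum 53
Total = 90.
90 mod 10 = 0, so the number is valid.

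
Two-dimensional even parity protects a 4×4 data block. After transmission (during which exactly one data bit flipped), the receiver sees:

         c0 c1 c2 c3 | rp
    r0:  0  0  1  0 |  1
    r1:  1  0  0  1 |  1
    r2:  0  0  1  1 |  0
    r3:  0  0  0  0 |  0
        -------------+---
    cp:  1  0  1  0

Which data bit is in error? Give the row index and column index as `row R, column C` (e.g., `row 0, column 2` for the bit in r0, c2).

Recompute each row's even parity and compare to rp:
  r0: data parity 1, sent rp 1 → ok
  r1: data parity 0, sent rp 1 → mismatch
  r2: data parity 0, sent rp 0 → ok
  r3: data parity 0, sent rp 0 → ok
Recompute each column's even parity and compare to cp:
  c0: data parity 1, sent cp 1 → ok
  c1: data parity 0, sent cp 0 → ok
  c2: data parity 0, sent cp 1 → mismatch
  c3: data parity 0, sent cp 0 → ok
Exactly one row (r1) and one column (c2) fail → the flipped bit is at their intersection.

row 1, column 2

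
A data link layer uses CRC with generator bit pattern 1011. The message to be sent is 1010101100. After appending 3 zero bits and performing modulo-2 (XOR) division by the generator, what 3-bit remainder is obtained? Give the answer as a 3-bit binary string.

100

Append 3 zeros: 1010101100000. Divide by 1011 (XOR where the leading bit is 1):
  pos 0: 1010 XOR 1011 = 0001
  pos 3: 1101 XOR 1011 = 0110
  pos 4: 1101 XOR 1011 = 0110
  pos 5: 1100 XOR 1011 = 0111
  pos 6: 1110 XOR 1011 = 0101
  pos 7: 1010 XOR 1011 = 0001
Remainder (last 3 bits) = 100. This is the CRC / FCS.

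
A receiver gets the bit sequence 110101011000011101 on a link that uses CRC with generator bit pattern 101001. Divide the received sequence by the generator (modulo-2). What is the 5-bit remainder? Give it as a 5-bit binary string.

Modulo-2 division of 110101011000011101 by 101001:
  pos 0: 110101 XOR 101001 = 011100
  pos 1: 111000 XOR 101001 = 010001
  pos 2: 100011 XOR 101001 = 001010
  pos 4: 101010 XOR 101001 = 000011
  pos 8: 110001 XOR 101001 = 011000
  pos 9: 110001 XOR 101001 = 011000
  pos 10: 110001 XOR 101001 = 011000
  pos 11: 110000 XOR 101001 = 011001
  pos 12: 110011 XOR 101001 = 011010
Remainder = 11010 (nonzero — an error is detected).

11010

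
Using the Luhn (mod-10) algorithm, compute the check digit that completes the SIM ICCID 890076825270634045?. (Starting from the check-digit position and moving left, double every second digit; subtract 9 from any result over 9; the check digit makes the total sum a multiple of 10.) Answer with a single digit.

Partial digits right→left: 5 4 0 4 3 6 0 7 2 5 2 8 6 7 0 0 9 8
Double every second digit counting from the check-digit position (so the 1st, 3rd, 5th, ... of the partial from the right).
  doubled (with −9 where >9): 1 0 6 0 4 4 3 0 9 → sum 27
  kept as-is: 4 4 6 7 5 8 7 0 8 → sum 49
Total = 27 + 49 = 76.
Check digit = (10 − (76 mod 10)) mod 10 = 4.

4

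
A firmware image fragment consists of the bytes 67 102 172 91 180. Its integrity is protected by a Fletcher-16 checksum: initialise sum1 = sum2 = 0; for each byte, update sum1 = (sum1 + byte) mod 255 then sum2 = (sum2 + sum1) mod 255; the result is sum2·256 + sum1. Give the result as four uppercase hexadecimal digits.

5B66

Running sums (mod 255):
  after byte 0 (67): sum1=67, sum2=67
  after byte 1 (102): sum1=169, sum2=236
  after byte 2 (172): sum1=86, sum2=67
  after byte 3 (91): sum1=177, sum2=244
  after byte 4 (180): sum1=102, sum2=91
Checksum = sum2·256 + sum1 = 91·256 + 102 = 23398 = 0x5B66.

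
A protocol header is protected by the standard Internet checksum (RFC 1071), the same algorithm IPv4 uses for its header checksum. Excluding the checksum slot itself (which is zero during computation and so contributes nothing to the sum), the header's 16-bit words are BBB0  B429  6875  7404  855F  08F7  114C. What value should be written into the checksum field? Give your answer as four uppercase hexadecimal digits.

1409

One's-complement addition (fold any carry out of bit 15 back into bit 0):
  0xBBB0 + 0xB429 = 0x16FD9 → wrap carry → 0x6FDA
  0x6FDA + 0x6875 = 0x0D84F
  0xD84F + 0x7404 = 0x14C53 → wrap carry → 0x4C54
  0x4C54 + 0x855F = 0x0D1B3
  0xD1B3 + 0x08F7 = 0x0DAAA
  0xDAAA + 0x114C = 0x0EBF6
One's-complement sum = 0xEBF6.
Checksum = ~0xEBF6 & 0xFFFF = 0x1409.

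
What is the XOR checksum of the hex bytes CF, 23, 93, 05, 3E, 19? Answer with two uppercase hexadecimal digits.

5D

XOR the bytes together:
  start with 0xCF
  0xCF ⊕ 0x23 = 0xEC
  0xEC ⊕ 0x93 = 0x7F
  0x7F ⊕ 0x05 = 0x7A
  0x7A ⊕ 0x3E = 0x44
  0x44 ⊕ 0x19 = 0x5D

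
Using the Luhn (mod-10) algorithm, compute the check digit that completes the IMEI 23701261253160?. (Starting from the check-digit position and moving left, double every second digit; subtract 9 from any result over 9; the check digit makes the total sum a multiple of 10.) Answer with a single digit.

8

Partial digits right→left: 0 6 1 3 5 2 1 6 2 1 0 7 3 2
Double every second digit counting from the check-digit position (so the 1st, 3rd, 5th, ... of the partial from the right).
  doubled (with −9 where >9): 0 2 1 2 4 0 6 → sum 15
  kept as-is: 6 3 2 6 1 7 2 → sum 27
Total = 15 + 27 = 42.
Check digit = (10 − (42 mod 10)) mod 10 = 8.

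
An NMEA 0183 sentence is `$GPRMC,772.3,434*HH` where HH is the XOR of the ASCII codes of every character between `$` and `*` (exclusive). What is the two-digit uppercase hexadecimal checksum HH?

57

XOR the ASCII codes of the payload characters:
  'G' = 0x47 → acc = 0x47
  'P' = 0x50 → acc = 0x17
  'R' = 0x52 → acc = 0x45
  'M' = 0x4D → acc = 0x08
  'C' = 0x43 → acc = 0x4B
  ',' = 0x2C → acc = 0x67
  '7' = 0x37 → acc = 0x50
  '7' = 0x37 → acc = 0x67
  '2' = 0x32 → acc = 0x55
  '.' = 0x2E → acc = 0x7B
  '3' = 0x33 → acc = 0x48
  ',' = 0x2C → acc = 0x64
  '4' = 0x34 → acc = 0x50
  '3' = 0x33 → acc = 0x63
  '4' = 0x34 → acc = 0x57
Checksum = 0x57.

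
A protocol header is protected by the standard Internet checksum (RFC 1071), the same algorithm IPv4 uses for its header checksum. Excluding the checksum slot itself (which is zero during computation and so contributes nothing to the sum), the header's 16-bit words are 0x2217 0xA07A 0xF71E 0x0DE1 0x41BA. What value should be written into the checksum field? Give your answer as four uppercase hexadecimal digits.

F6B3

One's-complement addition (fold any carry out of bit 15 back into bit 0):
  0x2217 + 0xA07A = 0x0C291
  0xC291 + 0xF71E = 0x1B9AF → wrap carry → 0xB9B0
  0xB9B0 + 0x0DE1 = 0x0C791
  0xC791 + 0x41BA = 0x1094B → wrap carry → 0x094C
One's-complement sum = 0x094C.
Checksum = ~0x094C & 0xFFFF = 0xF6B3.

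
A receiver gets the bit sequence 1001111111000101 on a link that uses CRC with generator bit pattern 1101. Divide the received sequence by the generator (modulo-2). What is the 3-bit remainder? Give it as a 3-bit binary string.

111

Modulo-2 division of 1001111111000101 by 1101:
  pos 0: 1001 XOR 1101 = 0100
  pos 1: 1001 XOR 1101 = 0100
  pos 2: 1001 XOR 1101 = 0100
  pos 3: 1001 XOR 1101 = 0100
  pos 4: 1001 XOR 1101 = 0100
  pos 5: 1001 XOR 1101 = 0100
  pos 6: 1001 XOR 1101 = 0100
  pos 7: 1000 XOR 1101 = 0101
  pos 8: 1010 XOR 1101 = 0111
  pos 9: 1110 XOR 1101 = 0011
  pos 11: 1110 XOR 1101 = 0011
Remainder = 111 (nonzero — an error is detected).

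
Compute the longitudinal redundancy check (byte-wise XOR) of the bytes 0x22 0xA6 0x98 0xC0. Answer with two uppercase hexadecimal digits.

XOR the bytes together:
  start with 0x22
  0x22 ⊕ 0xA6 = 0x84
  0x84 ⊕ 0x98 = 0x1C
  0x1C ⊕ 0xC0 = 0xDC

DC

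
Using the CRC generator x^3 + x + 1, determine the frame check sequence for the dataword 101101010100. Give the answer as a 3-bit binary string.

Append 3 zeros: 101101010100000. Divide by 1011 (XOR where the leading bit is 1):
  pos 0: 1011 XOR 1011 = 0000
  pos 5: 1010 XOR 1011 = 0001
  pos 8: 1100 XOR 1011 = 0111
  pos 9: 1110 XOR 1011 = 0101
  pos 10: 1010 XOR 1011 = 0001
Remainder (last 3 bits) = 010. This is the CRC / FCS.

010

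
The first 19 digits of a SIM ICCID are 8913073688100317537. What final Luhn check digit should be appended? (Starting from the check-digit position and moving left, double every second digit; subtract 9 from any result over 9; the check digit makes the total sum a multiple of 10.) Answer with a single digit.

2

Partial digits right→left: 7 3 5 7 1 3 0 0 1 8 8 6 3 7 0 3 1 9 8
Double every second digit counting from the check-digit position (so the 1st, 3rd, 5th, ... of the partial from the right).
  doubled (with −9 where >9): 5 1 2 0 2 7 6 0 2 7 → sum 32
  kept as-is: 3 7 3 0 8 6 7 3 9 → sum 46
Total = 32 + 46 = 78.
Check digit = (10 − (78 mod 10)) mod 10 = 2.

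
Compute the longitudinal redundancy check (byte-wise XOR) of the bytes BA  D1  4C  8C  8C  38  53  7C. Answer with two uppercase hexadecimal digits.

XOR the bytes together:
  start with 0xBA
  0xBA ⊕ 0xD1 = 0x6B
  0x6B ⊕ 0x4C = 0x27
  0x27 ⊕ 0x8C = 0xAB
  0xAB ⊕ 0x8C = 0x27
  0x27 ⊕ 0x38 = 0x1F
  0x1F ⊕ 0x53 = 0x4C
  0x4C ⊕ 0x7C = 0x30

30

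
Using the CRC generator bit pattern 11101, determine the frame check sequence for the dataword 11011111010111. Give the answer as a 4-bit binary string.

0111

Append 4 zeros: 110111110101110000. Divide by 11101 (XOR where the leading bit is 1):
  pos 0: 11011 XOR 11101 = 00110
  pos 2: 11011 XOR 11101 = 00110
  pos 4: 11010 XOR 11101 = 00111
  pos 6: 11110 XOR 11101 = 00011
  pos 9: 11111 XOR 11101 = 00010
  pos 12: 10000 XOR 11101 = 01101
  pos 13: 11010 XOR 11101 = 00111
Remainder (last 4 bits) = 0111. This is the CRC / FCS.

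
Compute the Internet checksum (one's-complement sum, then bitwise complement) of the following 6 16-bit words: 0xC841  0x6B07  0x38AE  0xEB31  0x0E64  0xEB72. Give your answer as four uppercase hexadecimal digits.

AEFF

One's-complement addition (fold any carry out of bit 15 back into bit 0):
  0xC841 + 0x6B07 = 0x13348 → wrap carry → 0x3349
  0x3349 + 0x38AE = 0x06BF7
  0x6BF7 + 0xEB31 = 0x15728 → wrap carry → 0x5729
  0x5729 + 0x0E64 = 0x0658D
  0x658D + 0xEB72 = 0x150FF → wrap carry → 0x5100
One's-complement sum = 0x5100.
Checksum = ~0x5100 & 0xFFFF = 0xAEFF.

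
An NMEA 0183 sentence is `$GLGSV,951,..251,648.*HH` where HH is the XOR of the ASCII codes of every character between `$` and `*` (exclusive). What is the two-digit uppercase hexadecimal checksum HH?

XOR the ASCII codes of the payload characters:
  'G' = 0x47 → acc = 0x47
  'L' = 0x4C → acc = 0x0B
  'G' = 0x47 → acc = 0x4C
  'S' = 0x53 → acc = 0x1F
  'V' = 0x56 → acc = 0x49
  ',' = 0x2C → acc = 0x65
  '9' = 0x39 → acc = 0x5C
  '5' = 0x35 → acc = 0x69
  '1' = 0x31 → acc = 0x58
  ',' = 0x2C → acc = 0x74
  '.' = 0x2E → acc = 0x5A
  '.' = 0x2E → acc = 0x74
  '2' = 0x32 → acc = 0x46
  '5' = 0x35 → acc = 0x73
  '1' = 0x31 → acc = 0x42
  ',' = 0x2C → acc = 0x6E
  '6' = 0x36 → acc = 0x58
  '4' = 0x34 → acc = 0x6C
  '8' = 0x38 → acc = 0x54
  '.' = 0x2E → acc = 0x7A
Checksum = 0x7A.

7A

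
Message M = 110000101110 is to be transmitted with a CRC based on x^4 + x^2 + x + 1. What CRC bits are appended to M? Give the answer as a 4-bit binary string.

Append 4 zeros: 1100001011100000. Divide by 10111 (XOR where the leading bit is 1):
  pos 0: 11000 XOR 10111 = 01111
  pos 1: 11110 XOR 10111 = 01001
  pos 2: 10011 XOR 10111 = 00100
  pos 4: 10001 XOR 10111 = 00110
  pos 6: 11011 XOR 10111 = 01100
  pos 7: 11000 XOR 10111 = 01111
  pos 8: 11110 XOR 10111 = 01001
  pos 9: 10010 XOR 10111 = 00101
  pos 11: 10100 XOR 10111 = 00011
Remainder (last 4 bits) = 0011. This is the CRC / FCS.

0011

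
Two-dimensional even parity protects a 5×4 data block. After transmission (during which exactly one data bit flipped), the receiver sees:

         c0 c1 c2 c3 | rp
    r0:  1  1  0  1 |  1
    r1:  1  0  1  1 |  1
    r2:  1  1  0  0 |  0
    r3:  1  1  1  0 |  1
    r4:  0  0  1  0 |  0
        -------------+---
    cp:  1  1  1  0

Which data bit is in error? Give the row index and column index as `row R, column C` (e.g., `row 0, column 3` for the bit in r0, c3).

Recompute each row's even parity and compare to rp:
  r0: data parity 1, sent rp 1 → ok
  r1: data parity 1, sent rp 1 → ok
  r2: data parity 0, sent rp 0 → ok
  r3: data parity 1, sent rp 1 → ok
  r4: data parity 1, sent rp 0 → mismatch
Recompute each column's even parity and compare to cp:
  c0: data parity 0, sent cp 1 → mismatch
  c1: data parity 1, sent cp 1 → ok
  c2: data parity 1, sent cp 1 → ok
  c3: data parity 0, sent cp 0 → ok
Exactly one row (r4) and one column (c0) fail → the flipped bit is at their intersection.

row 4, column 0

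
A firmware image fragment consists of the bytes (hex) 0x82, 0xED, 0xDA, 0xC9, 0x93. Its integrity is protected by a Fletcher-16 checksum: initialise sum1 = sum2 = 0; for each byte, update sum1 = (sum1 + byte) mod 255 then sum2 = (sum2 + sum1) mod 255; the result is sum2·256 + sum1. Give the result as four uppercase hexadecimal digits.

FBA8

Running sums (mod 255):
  after byte 0 (0x82): sum1=130, sum2=130
  after byte 1 (0xED): sum1=112, sum2=242
  after byte 2 (0xDA): sum1=75, sum2=62
  after byte 3 (0xC9): sum1=21, sum2=83
  after byte 4 (0x93): sum1=168, sum2=251
Checksum = sum2·256 + sum1 = 251·256 + 168 = 64424 = 0xFBA8.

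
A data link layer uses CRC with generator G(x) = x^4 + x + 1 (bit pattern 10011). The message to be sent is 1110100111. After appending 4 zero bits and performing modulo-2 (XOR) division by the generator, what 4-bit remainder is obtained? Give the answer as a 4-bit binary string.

1111

Append 4 zeros: 11101001110000. Divide by 10011 (XOR where the leading bit is 1):
  pos 0: 11101 XOR 10011 = 01110
  pos 1: 11100 XOR 10011 = 01111
  pos 2: 11110 XOR 10011 = 01101
  pos 3: 11011 XOR 10011 = 01000
  pos 4: 10001 XOR 10011 = 00010
  pos 7: 10100 XOR 10011 = 00111
  pos 9: 11100 XOR 10011 = 01111
Remainder (last 4 bits) = 1111. This is the CRC / FCS.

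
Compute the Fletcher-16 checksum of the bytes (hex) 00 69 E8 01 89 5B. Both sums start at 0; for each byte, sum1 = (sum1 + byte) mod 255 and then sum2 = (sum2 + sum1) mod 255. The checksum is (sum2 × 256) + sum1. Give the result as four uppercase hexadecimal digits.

Running sums (mod 255):
  after byte 0 (00): sum1=0, sum2=0
  after byte 1 (69): sum1=105, sum2=105
  after byte 2 (E8): sum1=82, sum2=187
  after byte 3 (01): sum1=83, sum2=15
  after byte 4 (89): sum1=220, sum2=235
  after byte 5 (5B): sum1=56, sum2=36
Checksum = sum2·256 + sum1 = 36·256 + 56 = 9272 = 0x2438.

2438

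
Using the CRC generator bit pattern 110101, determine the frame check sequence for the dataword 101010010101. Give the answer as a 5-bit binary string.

Append 5 zeros: 10101001010100000. Divide by 110101 (XOR where the leading bit is 1):
  pos 0: 101010 XOR 110101 = 011111
  pos 1: 111110 XOR 110101 = 001011
  pos 3: 101110 XOR 110101 = 011011
  pos 4: 110111 XOR 110101 = 000010
  pos 8: 100100 XOR 110101 = 010001
  pos 9: 100010 XOR 110101 = 010111
  pos 10: 101110 XOR 110101 = 011011
  pos 11: 110110 XOR 110101 = 000011
Remainder (last 5 bits) = 00011. This is the CRC / FCS.

00011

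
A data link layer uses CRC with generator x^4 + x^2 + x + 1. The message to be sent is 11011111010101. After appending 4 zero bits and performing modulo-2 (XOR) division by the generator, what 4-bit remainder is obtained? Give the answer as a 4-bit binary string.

1001

Append 4 zeros: 110111110101010000. Divide by 10111 (XOR where the leading bit is 1):
  pos 0: 11011 XOR 10111 = 01100
  pos 1: 11001 XOR 10111 = 01110
  pos 2: 11101 XOR 10111 = 01010
  pos 3: 10101 XOR 10111 = 00010
  pos 6: 10010 XOR 10111 = 00101
  pos 8: 10110 XOR 10111 = 00001
  pos 12: 11000 XOR 10111 = 01111
  pos 13: 11110 XOR 10111 = 01001
Remainder (last 4 bits) = 1001. This is the CRC / FCS.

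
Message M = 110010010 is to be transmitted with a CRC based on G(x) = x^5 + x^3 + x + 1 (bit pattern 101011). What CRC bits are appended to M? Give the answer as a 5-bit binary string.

01111

Append 5 zeros: 11001001000000. Divide by 101011 (XOR where the leading bit is 1):
  pos 0: 110010 XOR 101011 = 011001
  pos 1: 110010 XOR 101011 = 011001
  pos 2: 110011 XOR 101011 = 011000
  pos 3: 110000 XOR 101011 = 011011
  pos 4: 110110 XOR 101011 = 011101
  pos 5: 111010 XOR 101011 = 010001
  pos 6: 100010 XOR 101011 = 001001
  pos 8: 100100 XOR 101011 = 001111
Remainder (last 5 bits) = 01111. This is the CRC / FCS.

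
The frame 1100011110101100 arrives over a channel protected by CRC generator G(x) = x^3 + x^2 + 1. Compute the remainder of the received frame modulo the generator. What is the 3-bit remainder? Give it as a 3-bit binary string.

011

Modulo-2 division of 1100011110101100 by 1101:
  pos 0: 1100 XOR 1101 = 0001
  pos 3: 1011 XOR 1101 = 0110
  pos 4: 1101 XOR 1101 = 0000
  pos 8: 1010 XOR 1101 = 0111
  pos 9: 1111 XOR 1101 = 0010
  pos 11: 1010 XOR 1101 = 0111
  pos 12: 1110 XOR 1101 = 0011
Remainder = 011 (nonzero — an error is detected).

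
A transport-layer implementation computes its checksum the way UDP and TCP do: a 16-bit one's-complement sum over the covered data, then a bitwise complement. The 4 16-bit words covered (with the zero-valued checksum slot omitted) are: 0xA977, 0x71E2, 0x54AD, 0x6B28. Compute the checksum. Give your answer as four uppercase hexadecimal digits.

24D0

One's-complement addition (fold any carry out of bit 15 back into bit 0):
  0xA977 + 0x71E2 = 0x11B59 → wrap carry → 0x1B5A
  0x1B5A + 0x54AD = 0x07007
  0x7007 + 0x6B28 = 0x0DB2F
One's-complement sum = 0xDB2F.
Checksum = ~0xDB2F & 0xFFFF = 0x24D0.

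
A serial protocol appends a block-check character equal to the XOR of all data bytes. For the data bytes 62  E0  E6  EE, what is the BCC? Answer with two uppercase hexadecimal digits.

XOR the bytes together:
  start with 0x62
  0x62 ⊕ 0xE0 = 0x82
  0x82 ⊕ 0xE6 = 0x64
  0x64 ⊕ 0xEE = 0x8A

8A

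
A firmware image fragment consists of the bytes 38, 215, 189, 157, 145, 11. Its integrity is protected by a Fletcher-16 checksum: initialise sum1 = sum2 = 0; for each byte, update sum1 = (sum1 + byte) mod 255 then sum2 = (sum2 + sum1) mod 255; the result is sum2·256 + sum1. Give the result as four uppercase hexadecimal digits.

1AF5

Running sums (mod 255):
  after byte 0 (38): sum1=38, sum2=38
  after byte 1 (215): sum1=253, sum2=36
  after byte 2 (189): sum1=187, sum2=223
  after byte 3 (157): sum1=89, sum2=57
  after byte 4 (145): sum1=234, sum2=36
  after byte 5 (11): sum1=245, sum2=26
Checksum = sum2·256 + sum1 = 26·256 + 245 = 6901 = 0x1AF5.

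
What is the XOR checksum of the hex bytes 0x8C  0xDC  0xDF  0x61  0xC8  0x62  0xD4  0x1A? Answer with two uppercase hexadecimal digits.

XOR the bytes together:
  start with 0x8C
  0x8C ⊕ 0xDC = 0x50
  0x50 ⊕ 0xDF = 0x8F
  0x8F ⊕ 0x61 = 0xEE
  0xEE ⊕ 0xC8 = 0x26
  0x26 ⊕ 0x62 = 0x44
  0x44 ⊕ 0xD4 = 0x90
  0x90 ⊕ 0x1A = 0x8A

8A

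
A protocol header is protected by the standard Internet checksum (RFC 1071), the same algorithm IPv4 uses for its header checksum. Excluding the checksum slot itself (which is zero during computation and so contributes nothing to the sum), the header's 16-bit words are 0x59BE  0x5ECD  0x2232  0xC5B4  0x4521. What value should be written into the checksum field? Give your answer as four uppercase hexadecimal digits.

One's-complement addition (fold any carry out of bit 15 back into bit 0):
  0x59BE + 0x5ECD = 0x0B88B
  0xB88B + 0x2232 = 0x0DABD
  0xDABD + 0xC5B4 = 0x1A071 → wrap carry → 0xA072
  0xA072 + 0x4521 = 0x0E593
One's-complement sum = 0xE593.
Checksum = ~0xE593 & 0xFFFF = 0x1A6C.

1A6C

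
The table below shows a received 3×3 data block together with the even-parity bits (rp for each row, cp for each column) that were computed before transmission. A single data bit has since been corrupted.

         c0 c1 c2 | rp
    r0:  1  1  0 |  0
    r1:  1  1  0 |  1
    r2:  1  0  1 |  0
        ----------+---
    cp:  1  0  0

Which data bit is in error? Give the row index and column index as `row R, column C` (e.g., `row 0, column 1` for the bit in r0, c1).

Recompute each row's even parity and compare to rp:
  r0: data parity 0, sent rp 0 → ok
  r1: data parity 0, sent rp 1 → mismatch
  r2: data parity 0, sent rp 0 → ok
Recompute each column's even parity and compare to cp:
  c0: data parity 1, sent cp 1 → ok
  c1: data parity 0, sent cp 0 → ok
  c2: data parity 1, sent cp 0 → mismatch
Exactly one row (r1) and one column (c2) fail → the flipped bit is at their intersection.

row 1, column 2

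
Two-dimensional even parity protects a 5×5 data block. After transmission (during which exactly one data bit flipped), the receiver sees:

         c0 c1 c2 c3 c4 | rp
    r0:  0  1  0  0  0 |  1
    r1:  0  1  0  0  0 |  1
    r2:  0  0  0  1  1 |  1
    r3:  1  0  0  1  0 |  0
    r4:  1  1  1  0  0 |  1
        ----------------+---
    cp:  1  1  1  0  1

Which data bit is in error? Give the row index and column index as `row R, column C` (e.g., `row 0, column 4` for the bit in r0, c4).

row 2, column 0

Recompute each row's even parity and compare to rp:
  r0: data parity 1, sent rp 1 → ok
  r1: data parity 1, sent rp 1 → ok
  r2: data parity 0, sent rp 1 → mismatch
  r3: data parity 0, sent rp 0 → ok
  r4: data parity 1, sent rp 1 → ok
Recompute each column's even parity and compare to cp:
  c0: data parity 0, sent cp 1 → mismatch
  c1: data parity 1, sent cp 1 → ok
  c2: data parity 1, sent cp 1 → ok
  c3: data parity 0, sent cp 0 → ok
  c4: data parity 1, sent cp 1 → ok
Exactly one row (r2) and one column (c0) fail → the flipped bit is at their intersection.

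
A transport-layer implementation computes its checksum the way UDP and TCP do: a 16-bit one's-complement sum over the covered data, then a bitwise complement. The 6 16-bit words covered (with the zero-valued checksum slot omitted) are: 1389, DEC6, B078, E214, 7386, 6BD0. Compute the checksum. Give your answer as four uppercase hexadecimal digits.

One's-complement addition (fold any carry out of bit 15 back into bit 0):
  0x1389 + 0xDEC6 = 0x0F24F
  0xF24F + 0xB078 = 0x1A2C7 → wrap carry → 0xA2C8
  0xA2C8 + 0xE214 = 0x184DC → wrap carry → 0x84DD
  0x84DD + 0x7386 = 0x0F863
  0xF863 + 0x6BD0 = 0x16433 → wrap carry → 0x6434
One's-complement sum = 0x6434.
Checksum = ~0x6434 & 0xFFFF = 0x9BCB.

9BCB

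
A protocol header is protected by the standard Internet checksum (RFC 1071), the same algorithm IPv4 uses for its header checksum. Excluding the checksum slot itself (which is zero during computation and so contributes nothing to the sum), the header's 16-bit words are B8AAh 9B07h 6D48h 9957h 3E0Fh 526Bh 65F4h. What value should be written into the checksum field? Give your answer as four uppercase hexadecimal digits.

One's-complement addition (fold any carry out of bit 15 back into bit 0):
  0xB8AA + 0x9B07 = 0x153B1 → wrap carry → 0x53B2
  0x53B2 + 0x6D48 = 0x0C0FA
  0xC0FA + 0x9957 = 0x15A51 → wrap carry → 0x5A52
  0x5A52 + 0x3E0F = 0x09861
  0x9861 + 0x526B = 0x0EACC
  0xEACC + 0x65F4 = 0x150C0 → wrap carry → 0x50C1
One's-complement sum = 0x50C1.
Checksum = ~0x50C1 & 0xFFFF = 0xAF3E.

AF3E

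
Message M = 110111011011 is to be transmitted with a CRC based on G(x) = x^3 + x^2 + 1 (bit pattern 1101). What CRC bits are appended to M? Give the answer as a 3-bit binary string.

100

Append 3 zeros: 110111011011000. Divide by 1101 (XOR where the leading bit is 1):
  pos 0: 1101 XOR 1101 = 0000
  pos 4: 1101 XOR 1101 = 0000
  pos 8: 1011 XOR 1101 = 0110
  pos 9: 1100 XOR 1101 = 0001
Remainder (last 3 bits) = 100. This is the CRC / FCS.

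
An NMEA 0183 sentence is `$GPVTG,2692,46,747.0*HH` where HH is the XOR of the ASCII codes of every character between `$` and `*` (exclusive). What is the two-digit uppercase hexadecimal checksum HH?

XOR the ASCII codes of the payload characters:
  'G' = 0x47 → acc = 0x47
  'P' = 0x50 → acc = 0x17
  'V' = 0x56 → acc = 0x41
  'T' = 0x54 → acc = 0x15
  'G' = 0x47 → acc = 0x52
  ',' = 0x2C → acc = 0x7E
  '2' = 0x32 → acc = 0x4C
  '6' = 0x36 → acc = 0x7A
  '9' = 0x39 → acc = 0x43
  '2' = 0x32 → acc = 0x71
  ',' = 0x2C → acc = 0x5D
  '4' = 0x34 → acc = 0x69
  '6' = 0x36 → acc = 0x5F
  ',' = 0x2C → acc = 0x73
  '7' = 0x37 → acc = 0x44
  '4' = 0x34 → acc = 0x70
  '7' = 0x37 → acc = 0x47
  '.' = 0x2E → acc = 0x69
  '0' = 0x30 → acc = 0x59
Checksum = 0x59.

59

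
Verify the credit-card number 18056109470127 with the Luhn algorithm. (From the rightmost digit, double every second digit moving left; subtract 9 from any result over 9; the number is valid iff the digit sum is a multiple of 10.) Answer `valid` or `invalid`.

invalid

From the right, keep odd positions and double even positions (subtract 9 from any doubled value over 9):
  doubled (positions 2,4,...): 4 0 8 0 3 0 2 → sum 17
  kept (positions 1,3,...): 7 1 7 9 1 5 8 → sum 38
Total = 55.
55 mod 10 = 5, so the number is invalid.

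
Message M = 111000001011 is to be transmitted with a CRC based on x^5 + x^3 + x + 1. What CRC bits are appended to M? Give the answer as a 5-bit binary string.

Append 5 zeros: 11100000101100000. Divide by 101011 (XOR where the leading bit is 1):
  pos 0: 111000 XOR 101011 = 010011
  pos 1: 100110 XOR 101011 = 001101
  pos 3: 110101 XOR 101011 = 011110
  pos 4: 111100 XOR 101011 = 010111
  pos 5: 101111 XOR 101011 = 000100
  pos 8: 100100 XOR 101011 = 001111
  pos 10: 111100 XOR 101011 = 010111
  pos 11: 101110 XOR 101011 = 000101
Remainder (last 5 bits) = 00101. This is the CRC / FCS.

00101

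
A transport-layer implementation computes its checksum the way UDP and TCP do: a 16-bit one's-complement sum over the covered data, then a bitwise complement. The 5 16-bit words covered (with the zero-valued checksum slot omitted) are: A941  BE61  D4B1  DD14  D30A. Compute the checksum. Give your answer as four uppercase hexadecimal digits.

One's-complement addition (fold any carry out of bit 15 back into bit 0):
  0xA941 + 0xBE61 = 0x167A2 → wrap carry → 0x67A3
  0x67A3 + 0xD4B1 = 0x13C54 → wrap carry → 0x3C55
  0x3C55 + 0xDD14 = 0x11969 → wrap carry → 0x196A
  0x196A + 0xD30A = 0x0EC74
One's-complement sum = 0xEC74.
Checksum = ~0xEC74 & 0xFFFF = 0x138B.

138B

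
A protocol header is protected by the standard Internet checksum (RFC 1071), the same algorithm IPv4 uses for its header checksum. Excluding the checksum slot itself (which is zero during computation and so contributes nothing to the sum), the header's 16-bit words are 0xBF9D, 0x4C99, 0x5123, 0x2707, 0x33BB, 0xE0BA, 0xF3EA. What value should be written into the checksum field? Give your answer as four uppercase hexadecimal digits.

733D

One's-complement addition (fold any carry out of bit 15 back into bit 0):
  0xBF9D + 0x4C99 = 0x10C36 → wrap carry → 0x0C37
  0x0C37 + 0x5123 = 0x05D5A
  0x5D5A + 0x2707 = 0x08461
  0x8461 + 0x33BB = 0x0B81C
  0xB81C + 0xE0BA = 0x198D6 → wrap carry → 0x98D7
  0x98D7 + 0xF3EA = 0x18CC1 → wrap carry → 0x8CC2
One's-complement sum = 0x8CC2.
Checksum = ~0x8CC2 & 0xFFFF = 0x733D.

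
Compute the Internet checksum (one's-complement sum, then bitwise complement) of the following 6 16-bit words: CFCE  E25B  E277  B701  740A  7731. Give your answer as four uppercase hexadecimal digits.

One's-complement addition (fold any carry out of bit 15 back into bit 0):
  0xCFCE + 0xE25B = 0x1B229 → wrap carry → 0xB22A
  0xB22A + 0xE277 = 0x194A1 → wrap carry → 0x94A2
  0x94A2 + 0xB701 = 0x14BA3 → wrap carry → 0x4BA4
  0x4BA4 + 0x740A = 0x0BFAE
  0xBFAE + 0x7731 = 0x136DF → wrap carry → 0x36E0
One's-complement sum = 0x36E0.
Checksum = ~0x36E0 & 0xFFFF = 0xC91F.

C91F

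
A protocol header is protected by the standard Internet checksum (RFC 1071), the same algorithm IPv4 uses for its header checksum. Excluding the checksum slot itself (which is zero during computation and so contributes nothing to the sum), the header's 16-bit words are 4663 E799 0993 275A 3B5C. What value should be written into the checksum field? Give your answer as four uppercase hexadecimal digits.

65B9

One's-complement addition (fold any carry out of bit 15 back into bit 0):
  0x4663 + 0xE799 = 0x12DFC → wrap carry → 0x2DFD
  0x2DFD + 0x0993 = 0x03790
  0x3790 + 0x275A = 0x05EEA
  0x5EEA + 0x3B5C = 0x09A46
One's-complement sum = 0x9A46.
Checksum = ~0x9A46 & 0xFFFF = 0x65B9.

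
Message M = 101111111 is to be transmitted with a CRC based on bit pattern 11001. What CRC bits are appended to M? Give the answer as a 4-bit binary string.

Append 4 zeros: 1011111110000. Divide by 11001 (XOR where the leading bit is 1):
  pos 0: 10111 XOR 11001 = 01110
  pos 1: 11101 XOR 11001 = 00100
  pos 3: 10011 XOR 11001 = 01010
  pos 4: 10101 XOR 11001 = 01100
  pos 5: 11000 XOR 11001 = 00001
Remainder (last 4 bits) = 1000. This is the CRC / FCS.

1000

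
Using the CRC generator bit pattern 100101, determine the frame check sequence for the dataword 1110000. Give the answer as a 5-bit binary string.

Append 5 zeros: 111000000000. Divide by 100101 (XOR where the leading bit is 1):
  pos 0: 111000 XOR 100101 = 011101
  pos 1: 111010 XOR 100101 = 011111
  pos 2: 111110 XOR 100101 = 011011
  pos 3: 110110 XOR 100101 = 010011
  pos 4: 100110 XOR 100101 = 000011
Remainder (last 5 bits) = 01100. This is the CRC / FCS.

01100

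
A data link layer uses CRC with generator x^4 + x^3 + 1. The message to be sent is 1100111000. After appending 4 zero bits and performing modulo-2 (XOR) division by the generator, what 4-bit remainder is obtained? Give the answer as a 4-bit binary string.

1001

Append 4 zeros: 11001110000000. Divide by 11001 (XOR where the leading bit is 1):
  pos 0: 11001 XOR 11001 = 00000
  pos 5: 11000 XOR 11001 = 00001
  pos 9: 10000 XOR 11001 = 01001
Remainder (last 4 bits) = 1001. This is the CRC / FCS.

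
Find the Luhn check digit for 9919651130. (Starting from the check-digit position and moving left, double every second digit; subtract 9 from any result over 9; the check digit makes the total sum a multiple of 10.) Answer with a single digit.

Partial digits right→left: 0 3 1 1 5 6 9 1 9 9
Double every second digit counting from the check-digit position (so the 1st, 3rd, 5th, ... of the partial from the right).
  doubled (with −9 where >9): 0 2 1 9 9 → sum 21
  kept as-is: 3 1 6 1 9 → sum 20
Total = 21 + 20 = 41.
Check digit = (10 − (41 mod 10)) mod 10 = 9.

9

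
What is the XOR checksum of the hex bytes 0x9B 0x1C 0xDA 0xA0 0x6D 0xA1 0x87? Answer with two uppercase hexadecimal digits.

XOR the bytes together:
  start with 0x9B
  0x9B ⊕ 0x1C = 0x87
  0x87 ⊕ 0xDA = 0x5D
  0x5D ⊕ 0xA0 = 0xFD
  0xFD ⊕ 0x6D = 0x90
  0x90 ⊕ 0xA1 = 0x31
  0x31 ⊕ 0x87 = 0xB6

B6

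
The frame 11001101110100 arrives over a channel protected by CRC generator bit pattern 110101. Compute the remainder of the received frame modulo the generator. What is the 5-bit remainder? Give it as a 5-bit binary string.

Modulo-2 division of 11001101110100 by 110101:
  pos 0: 110011 XOR 110101 = 000110
  pos 3: 110011 XOR 110101 = 000110
  pos 6: 110101 XOR 110101 = 000000
Remainder = 00000 (zero — the frame passes the CRC check).

00000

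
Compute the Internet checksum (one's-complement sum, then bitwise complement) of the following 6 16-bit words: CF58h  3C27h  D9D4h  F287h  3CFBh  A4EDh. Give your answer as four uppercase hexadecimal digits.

463A

One's-complement addition (fold any carry out of bit 15 back into bit 0):
  0xCF58 + 0x3C27 = 0x10B7F → wrap carry → 0x0B80
  0x0B80 + 0xD9D4 = 0x0E554
  0xE554 + 0xF287 = 0x1D7DB → wrap carry → 0xD7DC
  0xD7DC + 0x3CFB = 0x114D7 → wrap carry → 0x14D8
  0x14D8 + 0xA4ED = 0x0B9C5
One's-complement sum = 0xB9C5.
Checksum = ~0xB9C5 & 0xFFFF = 0x463A.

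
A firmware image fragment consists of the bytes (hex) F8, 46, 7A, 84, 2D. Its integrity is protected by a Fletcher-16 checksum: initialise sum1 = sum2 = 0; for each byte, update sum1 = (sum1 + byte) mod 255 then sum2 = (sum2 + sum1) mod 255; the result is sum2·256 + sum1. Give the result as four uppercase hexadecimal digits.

9B6B

Running sums (mod 255):
  after byte 0 (F8): sum1=248, sum2=248
  after byte 1 (46): sum1=63, sum2=56
  after byte 2 (7A): sum1=185, sum2=241
  after byte 3 (84): sum1=62, sum2=48
  after byte 4 (2D): sum1=107, sum2=155
Checksum = sum2·256 + sum1 = 155·256 + 107 = 39787 = 0x9B6B.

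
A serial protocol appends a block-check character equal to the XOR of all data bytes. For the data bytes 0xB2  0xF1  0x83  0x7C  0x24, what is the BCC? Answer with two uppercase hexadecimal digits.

98

XOR the bytes together:
  start with 0xB2
  0xB2 ⊕ 0xF1 = 0x43
  0x43 ⊕ 0x83 = 0xC0
  0xC0 ⊕ 0x7C = 0xBC
  0xBC ⊕ 0x24 = 0x98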